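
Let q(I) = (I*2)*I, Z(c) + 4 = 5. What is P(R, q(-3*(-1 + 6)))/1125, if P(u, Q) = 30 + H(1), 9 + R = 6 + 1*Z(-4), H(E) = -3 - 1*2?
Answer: 1/45 ≈ 0.022222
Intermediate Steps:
Z(c) = 1 (Z(c) = -4 + 5 = 1)
q(I) = 2*I² (q(I) = (2*I)*I = 2*I²)
H(E) = -5 (H(E) = -3 - 2 = -5)
R = -2 (R = -9 + (6 + 1*1) = -9 + (6 + 1) = -9 + 7 = -2)
P(u, Q) = 25 (P(u, Q) = 30 - 5 = 25)
P(R, q(-3*(-1 + 6)))/1125 = 25/1125 = 25*(1/1125) = 1/45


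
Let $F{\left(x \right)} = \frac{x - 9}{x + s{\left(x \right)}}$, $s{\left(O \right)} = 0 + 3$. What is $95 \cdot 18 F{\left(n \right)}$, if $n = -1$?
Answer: $-8550$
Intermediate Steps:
$s{\left(O \right)} = 3$
$F{\left(x \right)} = \frac{-9 + x}{3 + x}$ ($F{\left(x \right)} = \frac{x - 9}{x + 3} = \frac{-9 + x}{3 + x}$)
$95 \cdot 18 F{\left(n \right)} = 95 \cdot 18 \frac{-9 - 1}{3 - 1} = 1710 \cdot \frac{1}{2} \left(-10\right) = 1710 \left(-5\right) = -8550$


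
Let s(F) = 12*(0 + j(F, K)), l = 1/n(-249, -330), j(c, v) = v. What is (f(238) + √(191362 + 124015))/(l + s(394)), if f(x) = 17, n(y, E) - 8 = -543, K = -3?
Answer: -535/1133 - 535*√315377/19261 ≈ -16.071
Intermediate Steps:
n(y, E) = -535 (n(y, E) = 8 - 543 = -535)
l = -1/535 (l = 1/(-535) = -1/535 ≈ -0.0018692)
s(F) = -36 (s(F) = 12*(0 - 3) = 12*(-3) = -36)
(f(238) + √(191362 + 124015))/(l + s(394)) = (17 + √(191362 + 124015))/(-1/535 - 36) = (17 + √315377)/(-19261/535) = (17 + √315377)*(-535/19261) = -535/1133 - 535*√315377/19261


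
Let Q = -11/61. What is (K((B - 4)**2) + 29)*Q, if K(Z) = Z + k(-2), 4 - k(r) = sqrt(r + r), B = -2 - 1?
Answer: -902/61 + 22*I/61 ≈ -14.787 + 0.36066*I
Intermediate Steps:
B = -3
k(r) = 4 - sqrt(2)*sqrt(r) (k(r) = 4 - sqrt(r + r) = 4 - sqrt(2*r) = 4 - sqrt(2)*sqrt(r))
K(Z) = 4 + Z - 2*I (K(Z) = Z + (4 - sqrt(2)*sqrt(-2)) = Z + (4 - sqrt(2)*I*sqrt(2)) = Z + (4 - 2*I) = 4 + Z - 2*I)
Q = -11/61 (Q = -11*1/61 = -11/61 ≈ -0.18033)
(K((B - 4)**2) + 29)*Q = ((4 + (-3 - 4)**2 - 2*I) + 29)*(-11/61) = ((4 + (-7)**2 - 2*I) + 29)*(-11/61) = ((4 + 49 - 2*I) + 29)*(-11/61) = ((53 - 2*I) + 29)*(-11/61) = (82 - 2*I)*(-11/61) = -902/61 + 22*I/61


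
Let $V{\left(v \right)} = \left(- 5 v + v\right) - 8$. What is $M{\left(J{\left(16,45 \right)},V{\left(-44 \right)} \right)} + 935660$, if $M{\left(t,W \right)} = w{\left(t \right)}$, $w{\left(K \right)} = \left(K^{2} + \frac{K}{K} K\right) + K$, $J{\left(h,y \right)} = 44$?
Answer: $937684$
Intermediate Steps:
$V{\left(v \right)} = -8 - 4 v$ ($V{\left(v \right)} = - 4 v - 8 = -8 - 4 v$)
$w{\left(K \right)} = K^{2} + 2 K$ ($w{\left(K \right)} = \left(K^{2} + 1 K\right) + K = \left(K^{2} + K\right) + K = \left(K + K^{2}\right) + K = K^{2} + 2 K$)
$M{\left(t,W \right)} = t \left(2 + t\right)$
$M{\left(J{\left(16,45 \right)},V{\left(-44 \right)} \right)} + 935660 = 44 \left(2 + 44\right) + 935660 = 44 \cdot 46 + 935660 = 2024 + 935660 = 937684$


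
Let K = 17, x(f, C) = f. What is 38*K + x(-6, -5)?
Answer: 640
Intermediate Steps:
38*K + x(-6, -5) = 38*17 - 6 = 646 - 6 = 640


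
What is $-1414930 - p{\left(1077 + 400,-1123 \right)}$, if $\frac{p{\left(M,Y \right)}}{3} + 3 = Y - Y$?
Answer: $-1414921$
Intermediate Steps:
$p{\left(M,Y \right)} = -9$ ($p{\left(M,Y \right)} = -9 + 3 \left(Y - Y\right) = -9 + 3 \cdot 0 = -9 + 0 = -9$)
$-1414930 - p{\left(1077 + 400,-1123 \right)} = -1414930 - -9 = -1414930 + 9 = -1414921$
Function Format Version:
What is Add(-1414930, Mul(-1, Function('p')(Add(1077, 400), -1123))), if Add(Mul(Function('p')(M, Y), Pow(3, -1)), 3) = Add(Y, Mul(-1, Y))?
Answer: -1414921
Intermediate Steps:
Function('p')(M, Y) = -9 (Function('p')(M, Y) = Add(-9, Mul(3, Add(Y, Mul(-1, Y)))) = Add(-9, Mul(3, 0)) = Add(-9, 0) = -9)
Add(-1414930, Mul(-1, Function('p')(Add(1077, 400), -1123))) = Add(-1414930, Mul(-1, -9)) = Add(-1414930, 9) = -1414921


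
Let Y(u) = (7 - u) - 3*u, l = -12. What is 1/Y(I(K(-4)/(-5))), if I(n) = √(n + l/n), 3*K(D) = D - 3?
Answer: 735/47561 + 4*I*√278355/47561 ≈ 0.015454 + 0.044372*I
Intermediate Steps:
K(D) = -1 + D/3 (K(D) = (D - 3)/3 = (-3 + D)/3 = -1 + D/3)
I(n) = √(n - 12/n)
Y(u) = 7 - 4*u
1/Y(I(K(-4)/(-5))) = 1/(7 - 4*√((-1 + (⅓)*(-4))/(-5) - 12*(-5/(-1 + (⅓)*(-4))))) = 1/(7 - 4*√((-1 - 4/3)*(-⅕) - 12*(-5/(-1 - 4/3)))) = 1/(7 - 4*√(-7/3*(-⅕) - 12/((-7/3*(-⅕))))) = 1/(7 - 4*√(7/15 - 12/7/15)) = 1/(7 - 4*√(7/15 - 12*15/7)) = 1/(7 - 4*√(7/15 - 180/7)) = 1/(7 - 4*I*√278355/105)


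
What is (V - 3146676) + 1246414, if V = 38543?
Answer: -1861719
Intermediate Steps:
(V - 3146676) + 1246414 = (38543 - 3146676) + 1246414 = -3108133 + 1246414 = -1861719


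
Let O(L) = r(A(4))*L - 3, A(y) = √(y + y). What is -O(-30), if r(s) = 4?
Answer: 123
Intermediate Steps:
A(y) = √2*√y (A(y) = √(2*y) = √2*√y)
O(L) = -3 + 4*L (O(L) = 4*L - 3 = -3 + 4*L)
-O(-30) = -(-3 + 4*(-30)) = -(-3 - 120) = -1*(-123) = 123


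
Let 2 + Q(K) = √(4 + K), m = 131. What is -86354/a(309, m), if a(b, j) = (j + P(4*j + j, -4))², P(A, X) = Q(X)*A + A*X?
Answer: -86354/14432401 ≈ -0.0059833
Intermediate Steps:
Q(K) = -2 + √(4 + K)
P(A, X) = A*X + A*(-2 + √(4 + X)) (P(A, X) = (-2 + √(4 + X))*A + A*X = A*(-2 + √(4 + X)) + A*X = A*X + A*(-2 + √(4 + X)))
a(b, j) = 841*j² (a(b, j) = (j + (4*j + j)*(-2 - 4 + √(4 - 4)))² = (j + (5*j)*(-2 - 4 + √0))² = (j + (5*j)*(-2 - 4 + 0))² = (j + (5*j)*(-6))² = (j - 30*j)² = (-29*j)² = 841*j²)
-86354/a(309, m) = -86354/(841*131²) = -86354/(841*17161) = -86354/14432401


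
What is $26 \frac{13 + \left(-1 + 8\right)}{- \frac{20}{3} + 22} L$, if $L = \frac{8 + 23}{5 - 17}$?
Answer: $- \frac{2015}{23} \approx -87.609$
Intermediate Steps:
$L = - \frac{31}{12}$ ($L = \frac{31}{-12} = 31 \left(- \frac{1}{12}\right) = - \frac{31}{12} \approx -2.5833$)
$26 \frac{13 + \left(-1 + 8\right)}{- \frac{20}{3} + 22} L = 26 \frac{13 + \left(-1 + 8\right)}{- \frac{20}{3} + 22} \left(- \frac{31}{12}\right) = 26 \frac{13 + 7}{\left(-20\right) \frac{1}{3} + 22} \left(- \frac{31}{12}\right) = 26 \frac{20}{- \frac{20}{3} + 22} \left(- \frac{31}{12}\right) = 26 \frac{20}{\frac{46}{3}} \left(- \frac{31}{12}\right) = 26 \cdot 20 \cdot \frac{3}{46} \left(- \frac{31}{12}\right) = 26 \cdot \frac{30}{23} \left(- \frac{31}{12}\right) = \frac{780}{23} \left(- \frac{31}{12}\right) = - \frac{2015}{23}$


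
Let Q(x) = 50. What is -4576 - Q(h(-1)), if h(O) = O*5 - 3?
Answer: -4626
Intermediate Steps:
h(O) = -3 + 5*O (h(O) = 5*O - 3 = -3 + 5*O)
-4576 - Q(h(-1)) = -4576 - 1*50 = -4576 - 50 = -4626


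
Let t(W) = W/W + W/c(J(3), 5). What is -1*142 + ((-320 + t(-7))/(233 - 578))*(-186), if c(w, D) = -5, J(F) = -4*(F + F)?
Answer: -180106/575 ≈ -313.23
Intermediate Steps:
J(F) = -8*F
t(W) = 1 - W/5 (t(W) = W/W + W/(-5) = 1 + W*(-⅕) = 1 - W/5)
-1*142 + ((-320 + t(-7))/(233 - 578))*(-186) = -1*142 + ((-320 + (1 - ⅕*(-7)))/(233 - 578))*(-186) = -142 + ((-320 + (1 + 7/5))/(-345))*(-186) = -142 + ((-320 + 12/5)*(-1/345))*(-186) = -142 - 1588/5*(-1/345)*(-186) = -142 + (1588/1725)*(-186) = -142 - 98456/575 = -180106/575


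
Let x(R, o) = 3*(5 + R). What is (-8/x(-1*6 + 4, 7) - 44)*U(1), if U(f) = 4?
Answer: -1616/9 ≈ -179.56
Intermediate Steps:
x(R, o) = 15 + 3*R
(-8/x(-1*6 + 4, 7) - 44)*U(1) = (-8/(15 + 3*(-1*6 + 4)) - 44)*4 = (-8/(15 + 3*(-6 + 4)) - 44)*4 = (-8/(15 + 3*(-2)) - 44)*4 = (-8/(15 - 6) - 44)*4 = (-8/9 - 44)*4 = -404/9*4 = -1616/9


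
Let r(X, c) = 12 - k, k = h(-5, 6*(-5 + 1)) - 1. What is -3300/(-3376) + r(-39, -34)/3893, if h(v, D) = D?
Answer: 3242953/3285692 ≈ 0.98699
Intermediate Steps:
k = -25 (k = 6*(-5 + 1) - 1 = 6*(-4) - 1 = -24 - 1 = -25)
r(X, c) = 37 (r(X, c) = 12 - 1*(-25) = 12 + 25 = 37)
-3300/(-3376) + r(-39, -34)/3893 = -3300/(-3376) + 37/3893 = -3300*(-1/3376) + 37*(1/3893) = 825/844 + 37/3893 = 3242953/3285692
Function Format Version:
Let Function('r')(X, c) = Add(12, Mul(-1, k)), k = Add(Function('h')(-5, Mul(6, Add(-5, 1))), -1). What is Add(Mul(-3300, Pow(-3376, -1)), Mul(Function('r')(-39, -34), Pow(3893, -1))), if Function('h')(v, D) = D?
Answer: Rational(3242953, 3285692) ≈ 0.98699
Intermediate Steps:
k = -25 (k = Add(Mul(6, Add(-5, 1)), -1) = Add(Mul(6, -4), -1) = Add(-24, -1) = -25)
Function('r')(X, c) = 37 (Function('r')(X, c) = Add(12, Mul(-1, -25)) = Add(12, 25) = 37)
Add(Mul(-3300, Pow(-3376, -1)), Mul(Function('r')(-39, -34), Pow(3893, -1))) = Add(Mul(-3300, Pow(-3376, -1)), Mul(37, Pow(3893, -1))) = Add(Mul(-3300, Rational(-1, 3376)), Mul(37, Rational(1, 3893))) = Add(Rational(825, 844), Rational(37, 3893)) = Rational(3242953, 3285692)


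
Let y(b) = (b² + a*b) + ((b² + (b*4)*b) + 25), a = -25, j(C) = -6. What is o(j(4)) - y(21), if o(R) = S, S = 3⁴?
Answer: -2065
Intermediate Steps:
S = 81
o(R) = 81
y(b) = 25 - 25*b + 6*b² (y(b) = (b² - 25*b) + ((b² + (b*4)*b) + 25) = (b² - 25*b) + ((b² + (4*b)*b) + 25) = (b² - 25*b) + ((b² + 4*b²) + 25) = (b² - 25*b) + (5*b² + 25) = (b² - 25*b) + (25 + 5*b²) = 25 - 25*b + 6*b²)
o(j(4)) - y(21) = 81 - (25 - 25*21 + 6*21²) = 81 - (25 - 525 + 6*441) = 81 - (25 - 525 + 2646) = 81 - 1*2146 = 81 - 2146 = -2065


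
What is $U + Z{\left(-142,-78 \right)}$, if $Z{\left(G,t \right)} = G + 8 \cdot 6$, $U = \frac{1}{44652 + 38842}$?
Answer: $- \frac{7848435}{83494} \approx -94.0$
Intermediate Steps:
$U = \frac{1}{83494} \approx 1.1977 \cdot 10^{-5}$
$Z{\left(G,t \right)} = 48 + G$ ($Z{\left(G,t \right)} = G + 48 = 48 + G$)
$U + Z{\left(-142,-78 \right)} = \frac{1}{83494} + \left(48 - 142\right) = \frac{1}{83494} - 94 = - \frac{7848435}{83494}$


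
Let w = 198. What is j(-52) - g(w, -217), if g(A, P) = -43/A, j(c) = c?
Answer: -10253/198 ≈ -51.783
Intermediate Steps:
j(-52) - g(w, -217) = -52 - (-43)/198 = -52 - 1*(-43/198) = -52 + 43/198 = -10253/198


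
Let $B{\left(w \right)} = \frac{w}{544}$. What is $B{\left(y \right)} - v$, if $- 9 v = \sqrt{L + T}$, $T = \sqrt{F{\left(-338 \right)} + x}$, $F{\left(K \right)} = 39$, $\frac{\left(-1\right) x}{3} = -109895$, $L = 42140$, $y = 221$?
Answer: $\frac{13}{32} + \frac{\sqrt{42140 + 6 \sqrt{9159}}}{9} \approx 23.37$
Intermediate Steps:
$B{\left(w \right)} = \frac{w}{544}$ ($B{\left(w \right)} = w \frac{1}{544} = \frac{w}{544}$)
$x = 329685$ ($x = \left(-3\right) \left(-109895\right) = 329685$)
$T = 6 \sqrt{9159}$ ($T = \sqrt{39 + 329685} = \sqrt{329724} = 6 \sqrt{9159} \approx 574.22$)
$v = - \frac{\sqrt{42140 + 6 \sqrt{9159}}}{9} \approx -22.964$
$B{\left(y \right)} - v = \frac{1}{544} \cdot 221 - - \frac{\sqrt{42140 + 6 \sqrt{9159}}}{9} = \frac{13}{32} + \frac{\sqrt{42140 + 6 \sqrt{9159}}}{9}$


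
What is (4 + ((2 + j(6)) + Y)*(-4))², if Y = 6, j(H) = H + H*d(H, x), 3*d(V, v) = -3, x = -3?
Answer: 784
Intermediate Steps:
d(V, v) = -1 (d(V, v) = (⅓)*(-3) = -1)
j(H) = 0 (j(H) = H + H*(-1) = H - H = 0)
(4 + ((2 + j(6)) + Y)*(-4))² = (4 + ((2 + 0) + 6)*(-4))² = (4 + (2 + 6)*(-4))² = (4 + 8*(-4))² = (4 - 32)² = (-28)² = 784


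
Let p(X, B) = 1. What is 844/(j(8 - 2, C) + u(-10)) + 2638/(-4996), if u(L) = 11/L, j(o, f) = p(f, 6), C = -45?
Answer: -21084439/2498 ≈ -8440.5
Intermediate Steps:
j(o, f) = 1
844/(j(8 - 2, C) + u(-10)) + 2638/(-4996) = 844/(1 + 11/(-10)) + 2638/(-4996) = 844/(1 + 11*(-⅒)) + 2638*(-1/4996) = 844/(1 - 11/10) - 1319/2498 = 844/(-⅒) - 1319/2498 = 844*(-10) - 1319/2498 = -8440 - 1319/2498 = -21084439/2498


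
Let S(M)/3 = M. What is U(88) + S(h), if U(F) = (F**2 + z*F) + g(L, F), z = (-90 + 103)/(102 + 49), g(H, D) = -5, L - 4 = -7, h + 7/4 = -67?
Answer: 4554357/604 ≈ 7540.3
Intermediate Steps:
h = -275/4 (h = -7/4 - 67 = -275/4 ≈ -68.750)
L = -3 (L = 4 - 7 = -3)
S(M) = 3*M
z = 13/151 ≈ 0.086093
U(F) = -5 + F**2 + 13*F/151 (U(F) = (F**2 + 13*F/151) - 5 = -5 + F**2 + 13*F/151)
U(88) + S(h) = (-5 + 88**2 + (13/151)*88) + 3*(-275/4) = (-5 + 7744 + 1144/151) - 825/4 = 1169733/151 - 825/4 = 4554357/604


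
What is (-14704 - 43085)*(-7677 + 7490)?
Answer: 10806543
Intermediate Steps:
(-14704 - 43085)*(-7677 + 7490) = -57789*(-187) = 10806543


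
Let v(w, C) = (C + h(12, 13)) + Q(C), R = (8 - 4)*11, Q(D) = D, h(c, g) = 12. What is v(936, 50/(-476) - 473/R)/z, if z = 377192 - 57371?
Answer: -2311/76117398 ≈ -3.0361e-5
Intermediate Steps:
R = 44 (R = 4*11 = 44)
v(w, C) = 12 + 2*C (v(w, C) = (C + 12) + C = (12 + C) + C = 12 + 2*C)
z = 319821
v(936, 50/(-476) - 473/R)/z = (12 + 2*(50/(-476) - 473/44))/319821 = (12 + 2*(50*(-1/476) - 473*1/44))*(1/319821) = (12 + 2*(-25/238 - 43/4))*(1/319821) = (12 + 2*(-5167/476))*(1/319821) = (12 - 5167/238)*(1/319821) = -2311/238*1/319821 = -2311/76117398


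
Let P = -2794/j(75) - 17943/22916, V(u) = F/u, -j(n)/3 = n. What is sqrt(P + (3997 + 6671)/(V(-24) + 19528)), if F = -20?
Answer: sqrt(100819408517449698361)/2876931930 ≈ 3.4901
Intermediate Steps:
j(n) = -3*n
V(u) = -20/u
P = 59990129/5156100 (P = -2794/((-3*75)) - 17943/22916 = -2794/(-225) - 17943*1/22916 = -2794*(-1/225) - 17943/22916 = 2794/225 - 17943/22916 = 59990129/5156100 ≈ 11.635)
sqrt(P + (3997 + 6671)/(V(-24) + 19528)) = sqrt(59990129/5156100 + (3997 + 6671)/(-20/(-24) + 19528)) = sqrt(59990129/5156100 + 10668/(-20*(-1/24) + 19528)) = sqrt(59990129/5156100 + 10668/(5/6 + 19528)) = sqrt(59990129/5156100 + 10668/(117173/6)) = sqrt(59990129/5156100 + 10668*(6/117173)) = sqrt(59990129/5156100 + 9144/16739) = sqrt(1051322147731/86307957900) = sqrt(100819408517449698361)/2876931930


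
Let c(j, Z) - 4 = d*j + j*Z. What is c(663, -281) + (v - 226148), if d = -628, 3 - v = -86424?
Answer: -742384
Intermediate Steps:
v = 86427 (v = 3 - 1*(-86424) = 3 + 86424 = 86427)
c(j, Z) = 4 - 628*j + Z*j (c(j, Z) = 4 + (-628*j + j*Z) = 4 + (-628*j + Z*j) = 4 - 628*j + Z*j)
c(663, -281) + (v - 226148) = (4 - 628*663 - 281*663) + (86427 - 226148) = (4 - 416364 - 186303) - 139721 = -602663 - 139721 = -742384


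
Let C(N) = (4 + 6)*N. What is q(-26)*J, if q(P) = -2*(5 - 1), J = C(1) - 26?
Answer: 128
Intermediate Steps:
C(N) = 10*N
J = -16 (J = 10*1 - 26 = 10 - 26 = -16)
q(P) = -8 (q(P) = -2*4 = -8)
q(-26)*J = -8*(-16) = 128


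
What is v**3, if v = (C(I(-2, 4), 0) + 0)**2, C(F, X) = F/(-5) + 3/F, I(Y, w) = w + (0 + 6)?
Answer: 24137569/1000000 ≈ 24.138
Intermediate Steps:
I(Y, w) = 6 + w (I(Y, w) = w + 6 = 6 + w)
C(F, X) = 3/F - F/5 (C(F, X) = F*(-1/5) + 3/F = -F/5 + 3/F = 3/F - F/5)
v = 289/100 (v = ((3/(6 + 4) - (6 + 4)/5) + 0)**2 = ((3/10 - 1/5*10) + 0)**2 = ((3*(1/10) - 2) + 0)**2 = ((3/10 - 2) + 0)**2 = (-17/10 + 0)**2 = (-17/10)**2 = 289/100 ≈ 2.8900)
v**3 = (289/100)**3 = 24137569/1000000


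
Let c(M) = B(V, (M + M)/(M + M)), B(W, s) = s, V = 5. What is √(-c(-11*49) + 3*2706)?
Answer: √8117 ≈ 90.094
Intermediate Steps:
c(M) = 1 (c(M) = (M + M)/(M + M) = (2*M)/((2*M)) = (2*M)*(1/(2*M)) = 1)
√(-c(-11*49) + 3*2706) = √(-1*1 + 3*2706) = √(-1 + 8118) = √8117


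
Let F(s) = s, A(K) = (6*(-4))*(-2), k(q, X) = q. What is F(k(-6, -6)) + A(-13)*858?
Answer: 41178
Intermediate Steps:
A(K) = 48 (A(K) = -24*(-2) = 48)
F(k(-6, -6)) + A(-13)*858 = -6 + 48*858 = -6 + 41184 = 41178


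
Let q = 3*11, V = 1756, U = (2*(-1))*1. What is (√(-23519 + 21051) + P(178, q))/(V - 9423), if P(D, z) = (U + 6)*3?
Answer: -12/7667 - 2*I*√617/7667 ≈ -0.0015651 - 0.0064796*I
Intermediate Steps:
U = -2 (U = -2*1 = -2)
q = 33
P(D, z) = 12 (P(D, z) = (-2 + 6)*3 = 4*3 = 12)
(√(-23519 + 21051) + P(178, q))/(V - 9423) = (√(-23519 + 21051) + 12)/(1756 - 9423) = (√(-2468) + 12)/(-7667) = (2*I*√617 + 12)*(-1/7667) = (12 + 2*I*√617)*(-1/7667) = -12/7667 - 2*I*√617/7667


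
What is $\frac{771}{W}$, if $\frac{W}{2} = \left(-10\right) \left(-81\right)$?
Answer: $\frac{257}{540} \approx 0.47593$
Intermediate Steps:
$W = 1620$ ($W = 2 \left(\left(-10\right) \left(-81\right)\right) = 2 \cdot 810 = 1620$)
$\frac{771}{W} = \frac{771}{1620} = 771 \cdot \frac{1}{1620} = \frac{257}{540}$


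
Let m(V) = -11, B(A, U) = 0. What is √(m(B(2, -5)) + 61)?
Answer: 5*√2 ≈ 7.0711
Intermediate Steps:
√(m(B(2, -5)) + 61) = √(-11 + 61) = √50 = 5*√2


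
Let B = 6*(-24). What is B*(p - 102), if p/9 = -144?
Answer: 201312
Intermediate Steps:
B = -144
p = -1296 (p = 9*(-144) = -1296)
B*(p - 102) = -144*(-1296 - 102) = -144*(-1398) = 201312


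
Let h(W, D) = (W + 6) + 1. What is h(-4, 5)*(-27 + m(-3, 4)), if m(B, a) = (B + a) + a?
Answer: -66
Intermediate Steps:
m(B, a) = B + 2*a
h(W, D) = 7 + W (h(W, D) = (6 + W) + 1 = 7 + W)
h(-4, 5)*(-27 + m(-3, 4)) = (7 - 4)*(-27 + (-3 + 2*4)) = 3*(-27 + (-3 + 8)) = 3*(-27 + 5) = 3*(-22) = -66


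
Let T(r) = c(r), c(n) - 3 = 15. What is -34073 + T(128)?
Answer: -34055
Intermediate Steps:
c(n) = 18 (c(n) = 3 + 15 = 18)
T(r) = 18
-34073 + T(128) = -34073 + 18 = -34055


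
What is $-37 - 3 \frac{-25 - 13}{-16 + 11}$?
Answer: $- \frac{299}{5} \approx -59.8$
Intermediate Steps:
$-37 - 3 \frac{-25 - 13}{-16 + 11} = -37 - 3 \left(- \frac{38}{-5}\right) = -37 - 3 \left(\left(-38\right) \left(- \frac{1}{5}\right)\right) = -37 - \frac{114}{5} = - \frac{299}{5}$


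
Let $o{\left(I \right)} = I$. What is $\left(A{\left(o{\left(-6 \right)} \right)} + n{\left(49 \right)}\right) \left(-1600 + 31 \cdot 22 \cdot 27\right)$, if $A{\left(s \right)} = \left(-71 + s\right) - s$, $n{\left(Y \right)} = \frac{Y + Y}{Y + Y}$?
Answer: $-1176980$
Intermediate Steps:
$n{\left(Y \right)} = 1$ ($n{\left(Y \right)} = \frac{2 Y}{2 Y} = 2 Y \frac{1}{2 Y} = 1$)
$A{\left(s \right)} = -71$
$\left(A{\left(o{\left(-6 \right)} \right)} + n{\left(49 \right)}\right) \left(-1600 + 31 \cdot 22 \cdot 27\right) = \left(-71 + 1\right) \left(-1600 + 31 \cdot 22 \cdot 27\right) = - 70 \left(-1600 + 682 \cdot 27\right) = - 70 \left(-1600 + 18414\right) = \left(-70\right) 16814 = -1176980$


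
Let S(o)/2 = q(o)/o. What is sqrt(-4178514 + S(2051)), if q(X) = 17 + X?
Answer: I*sqrt(17577332687978)/2051 ≈ 2044.1*I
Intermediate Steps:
S(o) = 2*(17 + o)/o (S(o) = 2*((17 + o)/o) = 2*(17 + o)/o)
sqrt(-4178514 + S(2051)) = sqrt(-4178514 + (2 + 34/2051)) = sqrt(-4178514 + 4136/2051) = sqrt(-8570128078/2051) = I*sqrt(17577332687978)/2051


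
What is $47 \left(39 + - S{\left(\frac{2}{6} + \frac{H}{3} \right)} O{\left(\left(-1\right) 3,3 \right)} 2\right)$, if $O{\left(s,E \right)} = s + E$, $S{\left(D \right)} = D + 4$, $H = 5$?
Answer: $1833$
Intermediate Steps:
$S{\left(D \right)} = 4 + D$
$O{\left(s,E \right)} = E + s$
$47 \left(39 + - S{\left(\frac{2}{6} + \frac{H}{3} \right)} O{\left(\left(-1\right) 3,3 \right)} 2\right) = 47 \left(39 + - (4 + \left(\frac{2}{6} + \frac{5}{3}\right)) \left(3 - 3\right) 2\right) = 47 \left(39 + - (4 + \left(2 \cdot \frac{1}{6} + 5 \cdot \frac{1}{3}\right)) \left(3 - 3\right) 2\right) = 47 \left(39 + - (4 + \left(\frac{1}{3} + \frac{5}{3}\right)) 0 \cdot 2\right) = 47 \left(39 + - (4 + 2) 0 \cdot 2\right) = 47 \left(39 + \left(-1\right) 6 \cdot 0 \cdot 2\right) = 47 \left(39 + \left(-6\right) 0 \cdot 2\right) = 47 \left(39 + 0 \cdot 2\right) = 47 \left(39 + 0\right) = 47 \cdot 39 = 1833$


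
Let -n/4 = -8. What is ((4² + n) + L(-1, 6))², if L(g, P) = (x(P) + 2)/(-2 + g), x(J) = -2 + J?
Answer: 2116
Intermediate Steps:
n = 32 (n = -4*(-8) = 32)
L(g, P) = P/(-2 + g) (L(g, P) = ((-2 + P) + 2)/(-2 + g) = P/(-2 + g))
((4² + n) + L(-1, 6))² = ((4² + 32) + 6/(-2 - 1))² = ((16 + 32) + 6/(-3))² = (48 + 6*(-⅓))² = (48 - 2)² = 46² = 2116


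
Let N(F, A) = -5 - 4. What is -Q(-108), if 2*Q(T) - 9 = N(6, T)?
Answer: 0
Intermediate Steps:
N(F, A) = -9
Q(T) = 0 (Q(T) = 9/2 + (½)*(-9) = 9/2 - 9/2 = 0)
-Q(-108) = -1*0 = 0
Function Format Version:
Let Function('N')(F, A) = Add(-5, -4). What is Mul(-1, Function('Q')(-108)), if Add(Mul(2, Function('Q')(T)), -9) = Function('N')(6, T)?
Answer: 0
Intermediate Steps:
Function('N')(F, A) = -9
Function('Q')(T) = 0 (Function('Q')(T) = Add(Rational(9, 2), Mul(Rational(1, 2), -9)) = Add(Rational(9, 2), Rational(-9, 2)) = 0)
Mul(-1, Function('Q')(-108)) = Mul(-1, 0) = 0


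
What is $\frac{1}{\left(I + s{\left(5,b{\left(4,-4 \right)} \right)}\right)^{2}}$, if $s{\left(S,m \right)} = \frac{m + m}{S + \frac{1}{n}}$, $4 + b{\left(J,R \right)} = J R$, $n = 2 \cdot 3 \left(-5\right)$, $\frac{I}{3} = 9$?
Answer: $\frac{22201}{7969329} \approx 0.0027858$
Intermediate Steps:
$I = 27$ ($I = 3 \cdot 9 = 27$)
$n = -30$ ($n = 6 \left(-5\right) = -30$)
$b{\left(J,R \right)} = -4 + J R$
$s{\left(S,m \right)} = \frac{2 m}{- \frac{1}{30} + S}$ ($s{\left(S,m \right)} = \frac{m + m}{S + \frac{1}{-30}} = \frac{2 m}{S - \frac{1}{30}} = \frac{2 m}{- \frac{1}{30} + S}$)
$\frac{1}{\left(I + s{\left(5,b{\left(4,-4 \right)} \right)}\right)^{2}} = \frac{1}{\left(27 + \frac{60 \left(-4 + 4 \left(-4\right)\right)}{-1 + 30 \cdot 5}\right)^{2}} = \frac{1}{\left(27 + \frac{60 \left(-4 - 16\right)}{-1 + 150}\right)^{2}} = \frac{1}{\left(27 + 60 \left(-20\right) \frac{1}{149}\right)^{2}} = \frac{1}{\left(27 - \frac{1200}{149}\right)^{2}} = \frac{1}{\left(\frac{2823}{149}\right)^{2}} = \frac{1}{\frac{7969329}{22201}} = \frac{22201}{7969329}$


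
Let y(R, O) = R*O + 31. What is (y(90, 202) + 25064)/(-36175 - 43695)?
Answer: -8655/15974 ≈ -0.54182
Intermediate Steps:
y(R, O) = 31 + O*R (y(R, O) = O*R + 31 = 31 + O*R)
(y(90, 202) + 25064)/(-36175 - 43695) = ((31 + 202*90) + 25064)/(-36175 - 43695) = ((31 + 18180) + 25064)/(-79870) = (18211 + 25064)*(-1/79870) = 43275*(-1/79870) = -8655/15974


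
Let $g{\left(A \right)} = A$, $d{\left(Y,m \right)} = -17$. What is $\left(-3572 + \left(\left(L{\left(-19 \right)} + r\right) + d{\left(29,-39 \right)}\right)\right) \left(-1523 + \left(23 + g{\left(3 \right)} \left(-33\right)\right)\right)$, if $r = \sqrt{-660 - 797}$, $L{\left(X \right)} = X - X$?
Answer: $5738811 - 1599 i \sqrt{1457} \approx 5.7388 \cdot 10^{6} - 61035.0 i$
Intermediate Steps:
$L{\left(X \right)} = 0$
$r = i \sqrt{1457}$ ($r = \sqrt{-1457} = i \sqrt{1457} \approx 38.171 i$)
$\left(-3572 + \left(\left(L{\left(-19 \right)} + r\right) + d{\left(29,-39 \right)}\right)\right) \left(-1523 + \left(23 + g{\left(3 \right)} \left(-33\right)\right)\right) = \left(-3572 - \left(17 - i \sqrt{1457}\right)\right) \left(-1523 + \left(23 + 3 \left(-33\right)\right)\right) = \left(-3572 - \left(17 - i \sqrt{1457}\right)\right) \left(-1523 + \left(23 - 99\right)\right) = \left(-3572 - \left(17 - i \sqrt{1457}\right)\right) \left(-1523 - 76\right) = \left(-3589 + i \sqrt{1457}\right) \left(-1599\right) = 5738811 - 1599 i \sqrt{1457}$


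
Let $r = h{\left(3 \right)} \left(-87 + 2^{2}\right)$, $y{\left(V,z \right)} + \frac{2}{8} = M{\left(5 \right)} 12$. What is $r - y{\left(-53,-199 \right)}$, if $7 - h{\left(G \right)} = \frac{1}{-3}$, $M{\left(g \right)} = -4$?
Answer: $- \frac{6725}{12} \approx -560.42$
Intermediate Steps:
$h{\left(G \right)} = \frac{22}{3}$ ($h{\left(G \right)} = 7 - \frac{1}{-3} = 7 - - \frac{1}{3} = 7 + \frac{1}{3} = \frac{22}{3}$)
$y{\left(V,z \right)} = - \frac{193}{4}$ ($y{\left(V,z \right)} = - \frac{1}{4} - 48 = - \frac{193}{4}$)
$r = - \frac{1826}{3}$ ($r = \frac{22 \left(-87 + 2^{2}\right)}{3} = \frac{22 \left(-87 + 4\right)}{3} = \frac{22}{3} \left(-83\right) = - \frac{1826}{3} \approx -608.67$)
$r - y{\left(-53,-199 \right)} = - \frac{1826}{3} - - \frac{193}{4} = - \frac{1826}{3} + \frac{193}{4} = - \frac{6725}{12}$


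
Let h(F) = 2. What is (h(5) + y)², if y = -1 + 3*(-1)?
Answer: 4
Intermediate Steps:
y = -4 (y = -1 - 3 = -4)
(h(5) + y)² = (2 - 4)² = (-2)² = 4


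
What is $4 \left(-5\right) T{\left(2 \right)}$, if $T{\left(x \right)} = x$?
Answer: $-40$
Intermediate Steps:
$4 \left(-5\right) T{\left(2 \right)} = 4 \left(-5\right) 2 = \left(-20\right) 2 = -40$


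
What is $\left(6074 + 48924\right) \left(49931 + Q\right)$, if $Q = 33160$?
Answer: $4569838818$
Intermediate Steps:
$\left(6074 + 48924\right) \left(49931 + Q\right) = \left(6074 + 48924\right) \left(49931 + 33160\right) = 54998 \cdot 83091 = 4569838818$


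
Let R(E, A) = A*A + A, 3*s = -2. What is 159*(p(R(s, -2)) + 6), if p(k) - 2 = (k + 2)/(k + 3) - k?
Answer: 5406/5 ≈ 1081.2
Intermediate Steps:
s = -⅔ (s = (⅓)*(-2) = -⅔ ≈ -0.66667)
R(E, A) = A + A² (R(E, A) = A² + A = A + A²)
p(k) = 2 - k + (2 + k)/(3 + k) (p(k) = 2 + ((k + 2)/(k + 3) - k) = 2 + ((2 + k)/(3 + k) - k) = 2 + (-k + (2 + k)/(3 + k)) = 2 - k + (2 + k)/(3 + k))
159*(p(R(s, -2)) + 6) = 159*((8 - (-2*(1 - 2))²)/(3 - 2*(1 - 2)) + 6) = 159*((8 - (-2*(-1))²)/(3 - 2*(-1)) + 6) = 159*((8 - 1*2²)/(3 + 2) + 6) = 159*((8 - 1*4)/5 + 6) = 159*((8 - 4)/5 + 6) = 159*((⅕)*4 + 6) = 159*(⅘ + 6) = 159*(34/5) = 5406/5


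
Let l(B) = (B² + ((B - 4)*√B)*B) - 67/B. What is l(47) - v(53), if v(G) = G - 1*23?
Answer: 102346/47 + 2021*√47 ≈ 16033.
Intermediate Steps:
v(G) = -23 + G (v(G) = G - 23 = -23 + G)
l(B) = B² - 67/B + B^(3/2)*(-4 + B) (l(B) = (B² + ((-4 + B)*√B)*B) - 67/B = (B² + (√B*(-4 + B))*B) - 67/B = (B² + B^(3/2)*(-4 + B)) - 67/B = B² - 67/B + B^(3/2)*(-4 + B))
l(47) - v(53) = (-67 + 47³ + 47^(7/2) - 8836*√47)/47 - (-23 + 53) = (-67 + 103823 + 103823*√47 - 8836*√47)/47 - 1*30 = (-67 + 103823 + 103823*√47 - 8836*√47)/47 - 30 = (103756 + 94987*√47)/47 - 30 = (103756/47 + 2021*√47) - 30 = 102346/47 + 2021*√47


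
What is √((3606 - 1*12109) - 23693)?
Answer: 2*I*√8049 ≈ 179.43*I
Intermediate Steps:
√((3606 - 1*12109) - 23693) = √((3606 - 12109) - 23693) = √(-8503 - 23693) = √(-32196) = 2*I*√8049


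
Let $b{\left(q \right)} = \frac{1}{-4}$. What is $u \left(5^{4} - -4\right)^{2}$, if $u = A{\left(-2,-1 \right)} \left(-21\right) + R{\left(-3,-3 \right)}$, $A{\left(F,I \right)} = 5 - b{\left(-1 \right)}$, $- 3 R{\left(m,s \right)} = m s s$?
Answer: $- \frac{160234605}{4} \approx -4.0059 \cdot 10^{7}$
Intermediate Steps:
$b{\left(q \right)} = - \frac{1}{4}$
$R{\left(m,s \right)} = - \frac{m s^{2}}{3}$ ($R{\left(m,s \right)} = - \frac{m s s}{3} = - \frac{m s^{2}}{3}$)
$A{\left(F,I \right)} = \frac{21}{4}$ ($A{\left(F,I \right)} = 5 - - \frac{1}{4} = 5 + \frac{1}{4} = \frac{21}{4}$)
$u = - \frac{405}{4}$ ($u = \frac{21}{4} \left(-21\right) - - \left(-3\right)^{2} = - \frac{441}{4} - \left(-1\right) 9 = - \frac{441}{4} + 9 = - \frac{405}{4} \approx -101.25$)
$u \left(5^{4} - -4\right)^{2} = - \frac{405 \left(5^{4} - -4\right)^{2}}{4} = - \frac{405 \left(625 + 4\right)^{2}}{4} = - \frac{405 \cdot 629^{2}}{4} = \left(- \frac{405}{4}\right) 395641 = - \frac{160234605}{4}$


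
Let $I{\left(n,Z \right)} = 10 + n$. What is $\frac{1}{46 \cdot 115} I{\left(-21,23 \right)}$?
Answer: $- \frac{11}{5290} \approx -0.0020794$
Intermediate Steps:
$\frac{1}{46 \cdot 115} I{\left(-21,23 \right)} = \frac{1}{46 \cdot 115} \left(10 - 21\right) = \frac{1}{46} \cdot \frac{1}{115} \left(-11\right) = \frac{1}{5290} \left(-11\right) = - \frac{11}{5290}$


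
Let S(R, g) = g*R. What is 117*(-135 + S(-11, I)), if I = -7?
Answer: -6786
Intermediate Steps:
S(R, g) = R*g
117*(-135 + S(-11, I)) = 117*(-135 - 11*(-7)) = 117*(-135 + 77) = 117*(-58) = -6786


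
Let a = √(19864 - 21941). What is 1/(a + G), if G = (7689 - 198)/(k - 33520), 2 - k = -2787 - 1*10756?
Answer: -149632725/828780413206 - 399000625*I*√2077/828780413206 ≈ -0.00018055 - 0.021941*I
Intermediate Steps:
k = 13545 (k = 2 - (-2787 - 1*10756) = 2 - (-2787 - 10756) = 2 - 1*(-13543) = 2 + 13543 = 13545)
G = -7491/19975 (G = (7689 - 198)/(13545 - 33520) = 7491/(-19975) = 7491*(-1/19975) = -7491/19975 ≈ -0.37502)
a = I*√2077 (a = √(-2077) = I*√2077 ≈ 45.574*I)
1/(a + G) = 1/(I*√2077 - 7491/19975) = 1/(-7491/19975 + I*√2077)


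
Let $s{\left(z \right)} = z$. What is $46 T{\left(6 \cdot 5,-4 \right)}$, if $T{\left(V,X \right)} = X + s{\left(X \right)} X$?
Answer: $552$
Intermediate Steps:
$T{\left(V,X \right)} = X + X^{2}$ ($T{\left(V,X \right)} = X + X X = X + X^{2}$)
$46 T{\left(6 \cdot 5,-4 \right)} = 46 \left(- 4 \left(1 - 4\right)\right) = 46 \left(\left(-4\right) \left(-3\right)\right) = 46 \cdot 12 = 552$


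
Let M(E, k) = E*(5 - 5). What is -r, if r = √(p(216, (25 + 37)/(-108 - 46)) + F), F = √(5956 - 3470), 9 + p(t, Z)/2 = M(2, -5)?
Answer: -√(-18 + √2486) ≈ -5.6444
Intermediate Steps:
M(E, k) = 0 (M(E, k) = E*0 = 0)
p(t, Z) = -18 (p(t, Z) = -18 + 2*0 = -18 + 0 = -18)
F = √2486 ≈ 49.860
r = √(-18 + √2486) ≈ 5.6444
-r = -√(-18 + √2486)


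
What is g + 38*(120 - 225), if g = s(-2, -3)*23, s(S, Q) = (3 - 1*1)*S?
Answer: -4082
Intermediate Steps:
s(S, Q) = 2*S (s(S, Q) = (3 - 1)*S = 2*S)
g = -92 (g = (2*(-2))*23 = -4*23 = -92)
g + 38*(120 - 225) = -92 + 38*(120 - 225) = -92 + 38*(-105) = -92 - 3990 = -4082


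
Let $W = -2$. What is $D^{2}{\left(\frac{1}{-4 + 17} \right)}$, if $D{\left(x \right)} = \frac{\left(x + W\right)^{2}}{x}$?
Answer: $\frac{390625}{169} \approx 2311.4$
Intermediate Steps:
$D{\left(x \right)} = \frac{\left(-2 + x\right)^{2}}{x}$ ($D{\left(x \right)} = \frac{\left(x - 2\right)^{2}}{x} = \frac{\left(-2 + x\right)^{2}}{x}$)
$D^{2}{\left(\frac{1}{-4 + 17} \right)} = \left(\frac{\left(-2 + \frac{1}{-4 + 17}\right)^{2}}{\frac{1}{-4 + 17}}\right)^{2} = \left(\frac{\left(-2 + \frac{1}{13}\right)^{2}}{\frac{1}{13}}\right)^{2} = \left(\frac{1}{\frac{1}{13}} \left(-2 + \frac{1}{13}\right)^{2}\right)^{2} = \left(13 \left(- \frac{25}{13}\right)^{2}\right)^{2} = \left(13 \cdot \frac{625}{169}\right)^{2} = \left(\frac{625}{13}\right)^{2} = \frac{390625}{169}$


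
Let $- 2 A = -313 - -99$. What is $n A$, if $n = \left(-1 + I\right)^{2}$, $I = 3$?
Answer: $428$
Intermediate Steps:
$A = 107$ ($A = - \frac{-313 - -99}{2} = - \frac{-313 + 99}{2} = \left(- \frac{1}{2}\right) \left(-214\right) = 107$)
$n = 4$ ($n = \left(-1 + 3\right)^{2} = 2^{2} = 4$)
$n A = 4 \cdot 107 = 428$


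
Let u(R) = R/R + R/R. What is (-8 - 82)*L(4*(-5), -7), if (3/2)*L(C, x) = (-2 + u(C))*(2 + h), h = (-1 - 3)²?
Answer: 0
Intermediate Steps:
u(R) = 2 (u(R) = 1 + 1 = 2)
h = 16 (h = (-4)² = 16)
L(C, x) = 0 (L(C, x) = 2*((-2 + 2)*(2 + 16))/3 = 2*(0*18)/3 = (⅔)*0 = 0)
(-8 - 82)*L(4*(-5), -7) = (-8 - 82)*0 = -90*0 = 0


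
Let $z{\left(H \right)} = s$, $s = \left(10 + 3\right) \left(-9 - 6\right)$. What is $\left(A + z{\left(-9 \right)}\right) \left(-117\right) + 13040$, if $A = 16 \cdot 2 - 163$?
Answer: $51182$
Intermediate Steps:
$s = -195$ ($s = 13 \left(-15\right) = -195$)
$A = -131$ ($A = 32 - 163 = -131$)
$z{\left(H \right)} = -195$
$\left(A + z{\left(-9 \right)}\right) \left(-117\right) + 13040 = \left(-131 - 195\right) \left(-117\right) + 13040 = \left(-326\right) \left(-117\right) + 13040 = 38142 + 13040 = 51182$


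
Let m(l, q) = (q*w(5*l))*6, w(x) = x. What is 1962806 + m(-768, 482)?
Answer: -9142474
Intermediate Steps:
m(l, q) = 30*l*q (m(l, q) = (q*(5*l))*6 = (5*l*q)*6 = 30*l*q)
1962806 + m(-768, 482) = 1962806 + 30*(-768)*482 = 1962806 - 11105280 = -9142474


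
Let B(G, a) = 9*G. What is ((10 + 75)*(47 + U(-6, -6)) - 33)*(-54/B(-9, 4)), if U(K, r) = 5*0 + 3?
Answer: 8434/3 ≈ 2811.3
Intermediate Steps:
U(K, r) = 3 (U(K, r) = 0 + 3 = 3)
((10 + 75)*(47 + U(-6, -6)) - 33)*(-54/B(-9, 4)) = ((10 + 75)*(47 + 3) - 33)*(-54/(9*(-9))) = (85*50 - 33)*(-54/(-81)) = (4250 - 33)*(-54*(-1/81)) = 4217*(⅔) = 8434/3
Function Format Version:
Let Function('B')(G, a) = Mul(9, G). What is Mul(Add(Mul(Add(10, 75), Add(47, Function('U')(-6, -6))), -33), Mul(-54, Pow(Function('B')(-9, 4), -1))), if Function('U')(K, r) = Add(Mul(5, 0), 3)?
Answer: Rational(8434, 3) ≈ 2811.3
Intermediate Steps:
Function('U')(K, r) = 3 (Function('U')(K, r) = Add(0, 3) = 3)
Mul(Add(Mul(Add(10, 75), Add(47, Function('U')(-6, -6))), -33), Mul(-54, Pow(Function('B')(-9, 4), -1))) = Mul(Add(Mul(Add(10, 75), Add(47, 3)), -33), Mul(-54, Pow(Mul(9, -9), -1))) = Mul(Add(Mul(85, 50), -33), Mul(-54, Pow(-81, -1))) = Mul(Add(4250, -33), Mul(-54, Rational(-1, 81))) = Mul(4217, Rational(2, 3)) = Rational(8434, 3)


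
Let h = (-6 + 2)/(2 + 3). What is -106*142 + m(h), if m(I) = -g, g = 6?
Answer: -15058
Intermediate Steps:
h = -⅘ (h = -4/5 = -4*⅕ = -⅘ ≈ -0.80000)
m(I) = -6 (m(I) = -1*6 = -6)
-106*142 + m(h) = -106*142 - 6 = -15052 - 6 = -15058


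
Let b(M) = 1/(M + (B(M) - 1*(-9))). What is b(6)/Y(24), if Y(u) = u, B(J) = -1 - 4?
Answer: 1/240 ≈ 0.0041667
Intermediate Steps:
B(J) = -5
b(M) = 1/(4 + M) (b(M) = 1/(M + (-5 - 1*(-9))) = 1/(M + (-5 + 9)) = 1/(M + 4) = 1/(4 + M))
b(6)/Y(24) = 1/((4 + 6)*24) = (1/24)/10 = (⅒)*(1/24) = 1/240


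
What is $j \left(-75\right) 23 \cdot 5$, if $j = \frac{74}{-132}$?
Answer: $\frac{106375}{22} \approx 4835.2$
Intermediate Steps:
$j = - \frac{37}{66}$ ($j = 74 \left(- \frac{1}{132}\right) = - \frac{37}{66} \approx -0.56061$)
$j \left(-75\right) 23 \cdot 5 = - \frac{37 \left(-75\right) 23 \cdot 5}{66} = - \frac{37 \left(\left(-1725\right) 5\right)}{66} = \left(- \frac{37}{66}\right) \left(-8625\right) = \frac{106375}{22}$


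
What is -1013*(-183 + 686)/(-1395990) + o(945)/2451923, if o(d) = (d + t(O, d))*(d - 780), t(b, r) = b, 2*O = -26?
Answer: 1464025735697/3422859988770 ≈ 0.42772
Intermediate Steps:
O = -13 (O = (½)*(-26) = -13)
o(d) = (-780 + d)*(-13 + d) (o(d) = (d - 13)*(d - 780) = (-13 + d)*(-780 + d) = (-780 + d)*(-13 + d))
-1013*(-183 + 686)/(-1395990) + o(945)/2451923 = -1013*(-183 + 686)/(-1395990) + (10140 + 945² - 793*945)/2451923 = -1013*503*(-1/1395990) + (10140 + 893025 - 749385)*(1/2451923) = -509539*(-1/1395990) + 153780*(1/2451923) = 509539/1395990 + 153780/2451923 = 1464025735697/3422859988770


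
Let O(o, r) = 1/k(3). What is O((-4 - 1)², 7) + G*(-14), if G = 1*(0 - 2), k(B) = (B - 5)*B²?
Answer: 503/18 ≈ 27.944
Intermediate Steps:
k(B) = B²*(-5 + B) (k(B) = (-5 + B)*B² = B²*(-5 + B))
O(o, r) = -1/18 (O(o, r) = 1/(3²*(-5 + 3)) = 1/(9*(-2)) = 1/(-18) = -1/18)
G = -2 (G = 1*(-2) = -2)
O((-4 - 1)², 7) + G*(-14) = -1/18 - 2*(-14) = -1/18 + 28 = 503/18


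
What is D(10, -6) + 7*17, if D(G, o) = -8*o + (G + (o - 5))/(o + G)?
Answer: 667/4 ≈ 166.75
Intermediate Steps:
D(G, o) = -8*o + (-5 + G + o)/(G + o) (D(G, o) = -8*o + (G + (-5 + o))/(G + o) = -8*o + (-5 + G + o)/(G + o))
D(10, -6) + 7*17 = (-5 + 10 - 6 - 8*(-6)² - 8*10*(-6))/(10 - 6) + 7*17 = (-5 + 10 - 6 - 8*36 + 480)/4 + 119 = (-5 + 10 - 6 - 288 + 480)/4 + 119 = (¼)*191 + 119 = 191/4 + 119 = 667/4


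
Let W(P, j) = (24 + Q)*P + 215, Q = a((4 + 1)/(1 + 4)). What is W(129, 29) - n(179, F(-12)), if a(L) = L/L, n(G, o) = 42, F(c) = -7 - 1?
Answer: 3398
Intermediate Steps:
F(c) = -8
a(L) = 1
Q = 1
W(P, j) = 215 + 25*P (W(P, j) = (24 + 1)*P + 215 = 25*P + 215 = 215 + 25*P)
W(129, 29) - n(179, F(-12)) = (215 + 25*129) - 1*42 = (215 + 3225) - 42 = 3440 - 42 = 3398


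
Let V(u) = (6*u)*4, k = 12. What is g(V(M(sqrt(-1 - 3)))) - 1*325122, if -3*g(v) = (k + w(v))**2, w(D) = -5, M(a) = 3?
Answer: -975415/3 ≈ -3.2514e+5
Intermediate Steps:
V(u) = 24*u
g(v) = -49/3 (g(v) = -(12 - 5)**2/3 = -1/3*7**2 = -1/3*49 = -49/3)
g(V(M(sqrt(-1 - 3)))) - 1*325122 = -49/3 - 1*325122 = -49/3 - 325122 = -975415/3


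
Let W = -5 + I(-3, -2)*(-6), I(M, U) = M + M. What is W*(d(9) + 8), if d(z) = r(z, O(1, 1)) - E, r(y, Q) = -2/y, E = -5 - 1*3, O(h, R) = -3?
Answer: 4402/9 ≈ 489.11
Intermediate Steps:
E = -8 (E = -5 - 3 = -8)
I(M, U) = 2*M
W = 31 (W = -5 + (2*(-3))*(-6) = -5 - 6*(-6) = -5 + 36 = 31)
d(z) = 8 - 2/z (d(z) = -2/z - 1*(-8) = -2/z + 8 = 8 - 2/z)
W*(d(9) + 8) = 31*((8 - 2/9) + 8) = 31*(70/9 + 8) = 31*(142/9) = 4402/9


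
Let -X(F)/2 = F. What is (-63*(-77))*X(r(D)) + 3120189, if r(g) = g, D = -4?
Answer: 3158997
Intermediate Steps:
X(F) = -2*F
(-63*(-77))*X(r(D)) + 3120189 = (-63*(-77))*(-2*(-4)) + 3120189 = 4851*8 + 3120189 = 38808 + 3120189 = 3158997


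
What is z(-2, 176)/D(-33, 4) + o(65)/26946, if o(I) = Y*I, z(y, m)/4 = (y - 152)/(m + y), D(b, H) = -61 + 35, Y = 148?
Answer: 2504984/5079321 ≈ 0.49317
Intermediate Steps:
D(b, H) = -26
z(y, m) = 4*(-152 + y)/(m + y) (z(y, m) = 4*((y - 152)/(m + y)) = 4*((-152 + y)/(m + y)) = 4*(-152 + y)/(m + y))
o(I) = 148*I
z(-2, 176)/D(-33, 4) + o(65)/26946 = (4*(-152 - 2)/(176 - 2))/(-26) + (148*65)/26946 = (4*(-154)/174)*(-1/26) + 9620*(1/26946) = (4*(1/174)*(-154))*(-1/26) + 4810/13473 = -308/87*(-1/26) + 4810/13473 = 154/1131 + 4810/13473 = 2504984/5079321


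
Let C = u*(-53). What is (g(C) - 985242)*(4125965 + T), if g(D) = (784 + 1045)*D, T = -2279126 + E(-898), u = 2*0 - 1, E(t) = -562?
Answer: -1640057090485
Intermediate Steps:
u = -1 (u = 0 - 1 = -1)
C = 53 (C = -1*(-53) = 53)
T = -2279688 (T = -2279126 - 562 = -2279688)
g(D) = 1829*D
(g(C) - 985242)*(4125965 + T) = (1829*53 - 985242)*(4125965 - 2279688) = (96937 - 985242)*1846277 = -888305*1846277 = -1640057090485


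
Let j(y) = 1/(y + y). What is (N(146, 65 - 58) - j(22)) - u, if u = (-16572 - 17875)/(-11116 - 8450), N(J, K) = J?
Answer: 62078375/430452 ≈ 144.22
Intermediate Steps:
j(y) = 1/(2*y)
u = 34447/19566 (u = -34447/(-19566) = -34447*(-1/19566) = 34447/19566 ≈ 1.7606)
(N(146, 65 - 58) - j(22)) - u = (146 - 1/(2*22)) - 1*34447/19566 = (146 - 1/(2*22)) - 34447/19566 = (146 - 1*1/44) - 34447/19566 = (146 - 1/44) - 34447/19566 = 6423/44 - 34447/19566 = 62078375/430452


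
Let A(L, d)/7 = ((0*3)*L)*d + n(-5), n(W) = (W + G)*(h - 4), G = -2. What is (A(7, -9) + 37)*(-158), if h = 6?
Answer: 9638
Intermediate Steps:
n(W) = -4 + 2*W (n(W) = (W - 2)*(6 - 4) = (-2 + W)*2 = -4 + 2*W)
A(L, d) = -98 (A(L, d) = 7*(((0*3)*L)*d + (-4 + 2*(-5))) = 7*((0*L)*d + (-4 - 10)) = 7*(0*d - 14) = 7*(0 - 14) = 7*(-14) = -98)
(A(7, -9) + 37)*(-158) = (-98 + 37)*(-158) = -61*(-158) = 9638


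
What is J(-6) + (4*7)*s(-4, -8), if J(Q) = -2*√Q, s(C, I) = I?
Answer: -224 - 2*I*√6 ≈ -224.0 - 4.899*I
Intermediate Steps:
J(-6) + (4*7)*s(-4, -8) = -2*I*√6 + (4*7)*(-8) = -2*I*√6 + 28*(-8) = -2*I*√6 - 224 = -224 - 2*I*√6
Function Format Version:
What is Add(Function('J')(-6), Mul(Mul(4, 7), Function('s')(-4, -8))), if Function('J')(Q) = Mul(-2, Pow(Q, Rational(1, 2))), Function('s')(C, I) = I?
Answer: Add(-224, Mul(-2, I, Pow(6, Rational(1, 2)))) ≈ Add(-224.00, Mul(-4.8990, I))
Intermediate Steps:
Add(Function('J')(-6), Mul(Mul(4, 7), Function('s')(-4, -8))) = Add(Mul(-2, Pow(-6, Rational(1, 2))), Mul(Mul(4, 7), -8)) = Add(Mul(-2, Mul(I, Pow(6, Rational(1, 2)))), Mul(28, -8)) = Add(Mul(-2, I, Pow(6, Rational(1, 2))), -224) = Add(-224, Mul(-2, I, Pow(6, Rational(1, 2))))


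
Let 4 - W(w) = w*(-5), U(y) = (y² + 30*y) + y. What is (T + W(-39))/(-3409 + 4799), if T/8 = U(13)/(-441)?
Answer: -88807/612990 ≈ -0.14488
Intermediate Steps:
U(y) = y² + 31*y
W(w) = 4 + 5*w (W(w) = 4 - w*(-5) = 4 - (-5)*w = 4 + 5*w)
T = -4576/441 (T = 8*((13*(31 + 13))/(-441)) = 8*((13*44)*(-1/441)) = 8*(572*(-1/441)) = 8*(-572/441) = -4576/441 ≈ -10.376)
(T + W(-39))/(-3409 + 4799) = (-4576/441 + (4 + 5*(-39)))/(-3409 + 4799) = (-4576/441 + (4 - 195))/1390 = (-4576/441 - 191)*(1/1390) = -88807/441*1/1390 = -88807/612990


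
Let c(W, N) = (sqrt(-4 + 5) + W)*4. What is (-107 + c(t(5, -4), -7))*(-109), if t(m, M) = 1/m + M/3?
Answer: 175817/15 ≈ 11721.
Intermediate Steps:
t(m, M) = 1/m + M/3 (t(m, M) = 1/m + M*(1/3) = 1/m + M/3)
c(W, N) = 4 + 4*W (c(W, N) = (sqrt(1) + W)*4 = (1 + W)*4 = 4 + 4*W)
(-107 + c(t(5, -4), -7))*(-109) = (-107 + (4 + 4*(1/5 + (1/3)*(-4))))*(-109) = (-107 + (4 + 4*(1/5 - 4/3)))*(-109) = (-107 + (4 + 4*(-17/15)))*(-109) = (-107 + (4 - 68/15))*(-109) = (-107 - 8/15)*(-109) = -1613/15*(-109) = 175817/15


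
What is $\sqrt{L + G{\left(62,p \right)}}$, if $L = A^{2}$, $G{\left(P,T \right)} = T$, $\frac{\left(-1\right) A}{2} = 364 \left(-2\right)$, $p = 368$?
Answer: $4 \sqrt{132519} \approx 1456.1$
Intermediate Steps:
$A = 1456$ ($A = - 2 \cdot 364 \left(-2\right) = \left(-2\right) \left(-728\right) = 1456$)
$L = 2119936$ ($L = 1456^{2} = 2119936$)
$\sqrt{L + G{\left(62,p \right)}} = \sqrt{2119936 + 368} = \sqrt{2120304} = 4 \sqrt{132519}$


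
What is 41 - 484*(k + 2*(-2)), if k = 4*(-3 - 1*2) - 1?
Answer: 12141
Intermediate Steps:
k = -21 (k = 4*(-3 - 2) - 1 = 4*(-5) - 1 = -20 - 1 = -21)
41 - 484*(k + 2*(-2)) = 41 - 484*(-21 + 2*(-2)) = 41 - 484*(-21 - 4) = 41 - 484*(-25) = 41 + 12100 = 12141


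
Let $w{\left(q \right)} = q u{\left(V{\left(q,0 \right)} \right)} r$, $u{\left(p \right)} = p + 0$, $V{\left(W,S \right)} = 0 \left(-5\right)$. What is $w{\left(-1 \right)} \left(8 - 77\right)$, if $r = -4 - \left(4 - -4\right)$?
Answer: $0$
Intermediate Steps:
$V{\left(W,S \right)} = 0$
$u{\left(p \right)} = p$
$r = -12$ ($r = -4 - \left(4 + 4\right) = -4 - 8 = -12$)
$w{\left(q \right)} = 0$ ($w{\left(q \right)} = q 0 \left(-12\right) = 0 \left(-12\right) = 0$)
$w{\left(-1 \right)} \left(8 - 77\right) = 0 \left(8 - 77\right) = 0 \left(-69\right) = 0$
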